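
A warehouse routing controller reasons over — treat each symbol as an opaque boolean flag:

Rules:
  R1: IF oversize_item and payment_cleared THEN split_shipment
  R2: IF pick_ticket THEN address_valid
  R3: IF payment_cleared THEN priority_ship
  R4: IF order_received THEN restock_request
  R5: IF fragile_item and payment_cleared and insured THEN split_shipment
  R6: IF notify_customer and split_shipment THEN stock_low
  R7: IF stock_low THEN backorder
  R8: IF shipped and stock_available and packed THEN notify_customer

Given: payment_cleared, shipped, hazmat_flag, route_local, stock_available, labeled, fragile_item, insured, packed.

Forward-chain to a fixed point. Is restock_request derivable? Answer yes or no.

no

Round 1 fires R3, R5, R8, giving priority_ship, split_shipment, notify_customer.
Round 2 fires R6, giving stock_low.
Round 3 fires R7, giving backorder.
Fixed point reached. restock_request is concluded only by R4; R4 needs order_received (never derived).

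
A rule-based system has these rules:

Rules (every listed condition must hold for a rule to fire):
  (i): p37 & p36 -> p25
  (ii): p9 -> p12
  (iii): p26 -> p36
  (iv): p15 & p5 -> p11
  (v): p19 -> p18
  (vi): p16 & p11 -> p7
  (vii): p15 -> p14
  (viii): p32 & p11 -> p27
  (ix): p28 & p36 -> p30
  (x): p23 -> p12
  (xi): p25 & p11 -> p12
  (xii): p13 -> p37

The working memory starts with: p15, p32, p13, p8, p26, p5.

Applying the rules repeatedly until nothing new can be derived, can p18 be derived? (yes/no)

no

[1] (iii) [p26 -> p36]; (iv) [p15 & p5 -> p11]; (vii) [p15 -> p14]; (xii) [p13 -> p37]. ⇒ new: p36, p11, p14, p37.
[2] (i) [p37 & p36 -> p25]; (viii) [p32 & p11 -> p27]. ⇒ new: p25, p27.
[3] (xi) [p25 & p11 -> p12]. ⇒ new: p12.
Fixed point reached. p18 is concluded only by (v); (v) needs p19 (never derived).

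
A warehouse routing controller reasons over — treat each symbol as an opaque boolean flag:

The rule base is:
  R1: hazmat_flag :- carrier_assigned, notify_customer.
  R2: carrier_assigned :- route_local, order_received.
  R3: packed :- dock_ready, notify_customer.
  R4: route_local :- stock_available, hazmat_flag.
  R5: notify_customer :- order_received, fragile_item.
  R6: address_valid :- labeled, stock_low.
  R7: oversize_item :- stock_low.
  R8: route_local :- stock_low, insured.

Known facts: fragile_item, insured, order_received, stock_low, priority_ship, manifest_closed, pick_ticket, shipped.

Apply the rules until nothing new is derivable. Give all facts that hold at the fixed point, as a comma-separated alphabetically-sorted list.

carrier_assigned, fragile_item, hazmat_flag, insured, manifest_closed, notify_customer, order_received, oversize_item, pick_ticket, priority_ship, route_local, shipped, stock_low

Round 1 — R5, R7, R8, derive notify_customer, oversize_item, route_local.
Round 2 — R2, derive carrier_assigned.
Round 3 — R1, derive hazmat_flag.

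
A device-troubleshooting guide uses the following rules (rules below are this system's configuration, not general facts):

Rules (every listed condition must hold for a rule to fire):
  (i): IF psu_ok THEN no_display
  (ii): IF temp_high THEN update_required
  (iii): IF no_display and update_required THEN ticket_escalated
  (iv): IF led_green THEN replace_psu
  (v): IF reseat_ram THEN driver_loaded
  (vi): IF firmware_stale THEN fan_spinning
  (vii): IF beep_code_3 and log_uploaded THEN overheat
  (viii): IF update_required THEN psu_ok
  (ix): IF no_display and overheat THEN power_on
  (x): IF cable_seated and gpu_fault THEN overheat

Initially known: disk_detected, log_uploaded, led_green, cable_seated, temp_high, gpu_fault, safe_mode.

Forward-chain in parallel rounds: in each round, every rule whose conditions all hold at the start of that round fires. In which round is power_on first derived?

4

Round 1 fires (ii), (iv), (x), giving update_required, replace_psu, overheat.
Round 2 fires (viii), giving psu_ok.
Round 3 fires (i), giving no_display.
Round 4 fires (iii), (ix), giving ticket_escalated, power_on.
power_on first appears in round 4.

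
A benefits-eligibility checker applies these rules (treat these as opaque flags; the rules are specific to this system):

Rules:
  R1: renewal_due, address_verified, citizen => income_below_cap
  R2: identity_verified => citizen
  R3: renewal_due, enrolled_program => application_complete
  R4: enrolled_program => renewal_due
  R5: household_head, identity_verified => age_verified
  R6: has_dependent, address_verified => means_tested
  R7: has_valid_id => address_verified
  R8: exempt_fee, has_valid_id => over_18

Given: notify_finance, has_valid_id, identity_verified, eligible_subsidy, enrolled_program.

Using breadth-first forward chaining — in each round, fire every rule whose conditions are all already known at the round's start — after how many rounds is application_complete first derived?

Round 1 fires R2, R4, R7, giving citizen, renewal_due, address_verified.
Round 2 fires R1, R3, giving income_below_cap, application_complete.
application_complete first appears in round 2.

2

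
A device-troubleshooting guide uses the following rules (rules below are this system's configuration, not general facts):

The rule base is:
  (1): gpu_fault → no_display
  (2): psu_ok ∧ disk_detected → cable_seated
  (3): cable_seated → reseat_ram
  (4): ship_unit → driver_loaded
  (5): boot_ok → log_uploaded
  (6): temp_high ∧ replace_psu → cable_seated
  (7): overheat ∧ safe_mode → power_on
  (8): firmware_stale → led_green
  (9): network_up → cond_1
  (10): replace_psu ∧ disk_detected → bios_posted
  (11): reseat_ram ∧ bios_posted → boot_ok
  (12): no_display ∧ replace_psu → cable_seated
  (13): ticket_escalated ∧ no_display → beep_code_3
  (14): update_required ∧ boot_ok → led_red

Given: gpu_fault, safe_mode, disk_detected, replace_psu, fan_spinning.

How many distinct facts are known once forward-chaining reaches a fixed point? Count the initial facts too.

Round 1 fires (1), (10), giving no_display, bios_posted.
Round 2 fires (12), giving cable_seated.
Round 3 fires (3), giving reseat_ram.
Round 4 fires (11), giving boot_ok.
Round 5 fires (5), giving log_uploaded.
Closure: {bios_posted, boot_ok, cable_seated, disk_detected, fan_spinning, gpu_fault, log_uploaded, no_display, replace_psu, reseat_ram, safe_mode} — 11 facts.

11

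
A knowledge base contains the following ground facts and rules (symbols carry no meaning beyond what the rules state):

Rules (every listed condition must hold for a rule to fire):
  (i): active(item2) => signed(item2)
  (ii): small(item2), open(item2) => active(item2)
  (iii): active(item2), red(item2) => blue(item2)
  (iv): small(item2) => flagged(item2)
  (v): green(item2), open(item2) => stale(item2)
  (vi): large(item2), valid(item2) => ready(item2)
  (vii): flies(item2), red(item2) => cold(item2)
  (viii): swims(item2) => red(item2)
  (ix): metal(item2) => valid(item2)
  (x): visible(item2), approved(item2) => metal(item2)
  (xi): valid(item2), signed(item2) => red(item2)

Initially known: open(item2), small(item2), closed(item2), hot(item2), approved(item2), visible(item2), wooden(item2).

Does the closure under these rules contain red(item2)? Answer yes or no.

Round 1 — (ii), (iv), (x), derive active(item2), flagged(item2), metal(item2).
Round 2 — (i), (ix), derive signed(item2), valid(item2).
Round 3 — (xi), derive red(item2).
Round 4 — (iii), derive blue(item2).
red(item2) appears in round 3, so it is derivable.

yes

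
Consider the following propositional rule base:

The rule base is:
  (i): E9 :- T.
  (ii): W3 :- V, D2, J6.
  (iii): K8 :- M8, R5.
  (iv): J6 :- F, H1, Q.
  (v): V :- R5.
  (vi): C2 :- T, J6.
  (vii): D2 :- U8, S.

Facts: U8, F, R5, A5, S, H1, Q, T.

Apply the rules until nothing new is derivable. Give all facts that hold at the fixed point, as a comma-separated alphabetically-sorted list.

A5, C2, D2, E9, F, H1, J6, Q, R5, S, T, U8, V, W3

Round 1: (i) [E9 :- T.]; (iv) [J6 :- F, H1, Q.]; (v) [V :- R5.]; (vii) [D2 :- U8, S.]. New: E9, J6, V, D2.
Round 2: (ii) [W3 :- V, D2, J6.]; (vi) [C2 :- T, J6.]. New: W3, C2.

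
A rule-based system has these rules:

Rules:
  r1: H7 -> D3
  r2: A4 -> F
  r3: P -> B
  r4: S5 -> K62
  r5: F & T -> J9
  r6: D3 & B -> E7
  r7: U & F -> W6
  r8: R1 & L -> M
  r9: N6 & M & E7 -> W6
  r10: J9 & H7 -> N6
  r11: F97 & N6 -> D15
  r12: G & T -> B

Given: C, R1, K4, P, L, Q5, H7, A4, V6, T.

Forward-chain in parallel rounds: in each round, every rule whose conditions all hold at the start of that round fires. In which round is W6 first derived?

4

Round 1: r1 [H7 -> D3]; r2 [A4 -> F]; r3 [P -> B]; r8 [R1 & L -> M]. New: D3, F, B, M.
Round 2: r5 [F & T -> J9]; r6 [D3 & B -> E7]. New: J9, E7.
Round 3: r10 [J9 & H7 -> N6]. New: N6.
Round 4: r9 [N6 & M & E7 -> W6]. New: W6.
W6 first appears in round 4.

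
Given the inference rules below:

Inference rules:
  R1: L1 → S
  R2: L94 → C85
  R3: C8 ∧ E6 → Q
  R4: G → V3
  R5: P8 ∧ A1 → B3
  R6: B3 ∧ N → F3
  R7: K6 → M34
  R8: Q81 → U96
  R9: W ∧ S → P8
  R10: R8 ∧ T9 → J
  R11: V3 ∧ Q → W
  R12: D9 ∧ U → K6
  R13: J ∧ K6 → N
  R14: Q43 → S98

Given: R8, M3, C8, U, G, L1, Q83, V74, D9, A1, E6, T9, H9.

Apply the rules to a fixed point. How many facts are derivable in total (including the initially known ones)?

Round 1 fires R1, R3, R4, R10, R12, giving S, Q, V3, J, K6.
Round 2 fires R7, R11, R13, giving M34, W, N.
Round 3 fires R9, giving P8.
Round 4 fires R5, giving B3.
Round 5 fires R6, giving F3.
Closure: {A1, B3, C8, D9, E6, F3, G, H9, J, K6, L1, M3, M34, N, P8, Q, Q83, R8, S, T9, U, V3, V74, W} — 24 facts.

24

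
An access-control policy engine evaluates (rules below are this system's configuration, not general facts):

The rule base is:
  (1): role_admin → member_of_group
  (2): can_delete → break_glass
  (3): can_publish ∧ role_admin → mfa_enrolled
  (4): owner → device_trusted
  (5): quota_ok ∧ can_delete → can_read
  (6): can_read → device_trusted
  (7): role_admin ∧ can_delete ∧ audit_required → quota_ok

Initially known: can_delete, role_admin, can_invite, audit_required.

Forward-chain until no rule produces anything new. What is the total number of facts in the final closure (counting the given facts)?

9

Round 1 — (1), (2), (7), derive member_of_group, break_glass, quota_ok.
Round 2 — (5), derive can_read.
Round 3 — (6), derive device_trusted.
Closure: {audit_required, break_glass, can_delete, can_invite, can_read, device_trusted, member_of_group, quota_ok, role_admin} — 9 facts.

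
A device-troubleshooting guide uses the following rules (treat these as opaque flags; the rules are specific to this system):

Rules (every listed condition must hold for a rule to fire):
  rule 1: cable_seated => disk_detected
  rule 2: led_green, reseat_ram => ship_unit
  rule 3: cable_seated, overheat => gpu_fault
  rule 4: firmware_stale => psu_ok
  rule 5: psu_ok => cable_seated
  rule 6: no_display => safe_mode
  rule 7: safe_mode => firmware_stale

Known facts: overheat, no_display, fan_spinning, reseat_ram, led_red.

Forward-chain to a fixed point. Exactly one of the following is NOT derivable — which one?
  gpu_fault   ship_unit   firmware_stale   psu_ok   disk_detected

ship_unit

Round 1: rule 6 [no_display => safe_mode]. Adds safe_mode.
Round 2: rule 7 [safe_mode => firmware_stale]. Adds firmware_stale.
Round 3: rule 4 [firmware_stale => psu_ok]. Adds psu_ok.
Round 4: rule 5 [psu_ok => cable_seated]. Adds cable_seated.
Round 5: rule 1 [cable_seated => disk_detected]; rule 3 [cable_seated, overheat => gpu_fault]. Adds disk_detected, gpu_fault.
Derived: disk_detected (round 5), gpu_fault (round 5), psu_ok (round 3), firmware_stale (round 2). ship_unit never appears in any round.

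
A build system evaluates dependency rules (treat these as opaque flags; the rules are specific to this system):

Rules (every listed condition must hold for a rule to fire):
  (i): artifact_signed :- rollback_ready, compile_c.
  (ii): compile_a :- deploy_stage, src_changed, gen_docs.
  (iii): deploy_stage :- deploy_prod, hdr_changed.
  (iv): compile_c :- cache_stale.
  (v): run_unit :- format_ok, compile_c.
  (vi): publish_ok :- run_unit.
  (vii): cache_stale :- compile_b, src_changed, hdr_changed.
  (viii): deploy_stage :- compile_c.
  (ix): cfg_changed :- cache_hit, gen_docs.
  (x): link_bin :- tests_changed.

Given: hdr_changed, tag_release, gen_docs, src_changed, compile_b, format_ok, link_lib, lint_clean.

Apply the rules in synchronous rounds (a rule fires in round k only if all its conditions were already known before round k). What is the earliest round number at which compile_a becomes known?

4

[1] (vii) [cache_stale :- compile_b, src_changed, hdr_changed.]. ⇒ new: cache_stale.
[2] (iv) [compile_c :- cache_stale.]. ⇒ new: compile_c.
[3] (v) [run_unit :- format_ok, compile_c.]; (viii) [deploy_stage :- compile_c.]. ⇒ new: run_unit, deploy_stage.
[4] (ii) [compile_a :- deploy_stage, src_changed, gen_docs.]; (vi) [publish_ok :- run_unit.]. ⇒ new: compile_a, publish_ok.
compile_a first appears in round 4.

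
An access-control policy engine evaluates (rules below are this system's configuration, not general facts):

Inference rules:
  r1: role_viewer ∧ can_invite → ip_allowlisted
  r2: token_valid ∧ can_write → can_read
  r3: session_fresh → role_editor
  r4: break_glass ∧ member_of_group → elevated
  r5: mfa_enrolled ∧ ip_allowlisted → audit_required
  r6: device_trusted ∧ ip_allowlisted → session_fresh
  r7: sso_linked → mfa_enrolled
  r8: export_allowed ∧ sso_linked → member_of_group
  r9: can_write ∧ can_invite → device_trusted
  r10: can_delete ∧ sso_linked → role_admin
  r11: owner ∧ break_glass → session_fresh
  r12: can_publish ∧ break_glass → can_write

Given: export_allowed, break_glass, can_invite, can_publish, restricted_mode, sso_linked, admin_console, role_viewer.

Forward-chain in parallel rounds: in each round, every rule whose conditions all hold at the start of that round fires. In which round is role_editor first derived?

Round 1 — r1, r7, r8, r12, derive ip_allowlisted, mfa_enrolled, member_of_group, can_write.
Round 2 — r4, r5, r9, derive elevated, audit_required, device_trusted.
Round 3 — r6, derive session_fresh.
Round 4 — r3, derive role_editor.
role_editor first appears in round 4.

4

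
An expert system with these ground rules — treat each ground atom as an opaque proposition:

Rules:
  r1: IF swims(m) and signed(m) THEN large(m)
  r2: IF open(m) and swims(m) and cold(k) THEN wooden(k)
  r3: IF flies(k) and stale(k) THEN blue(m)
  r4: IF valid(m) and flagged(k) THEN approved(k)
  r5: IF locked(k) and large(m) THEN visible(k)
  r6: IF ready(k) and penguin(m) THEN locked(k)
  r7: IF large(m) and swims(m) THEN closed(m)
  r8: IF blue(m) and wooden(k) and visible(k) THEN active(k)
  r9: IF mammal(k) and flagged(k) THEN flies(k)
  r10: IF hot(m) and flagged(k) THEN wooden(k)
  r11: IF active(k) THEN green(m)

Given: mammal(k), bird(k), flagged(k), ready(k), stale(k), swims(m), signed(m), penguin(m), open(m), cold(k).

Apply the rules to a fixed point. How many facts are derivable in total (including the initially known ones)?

19

[1] r1 [IF swims(m) and signed(m) THEN large(m)]; r2 [IF open(m) and swims(m) and cold(k) THEN wooden(k)]; r6 [IF ready(k) and penguin(m) THEN locked(k)]; r9 [IF mammal(k) and flagged(k) THEN flies(k)]. ⇒ new: large(m), wooden(k), locked(k), flies(k).
[2] r3 [IF flies(k) and stale(k) THEN blue(m)]; r5 [IF locked(k) and large(m) THEN visible(k)]; r7 [IF large(m) and swims(m) THEN closed(m)]. ⇒ new: blue(m), visible(k), closed(m).
[3] r8 [IF blue(m) and wooden(k) and visible(k) THEN active(k)]. ⇒ new: active(k).
[4] r11 [IF active(k) THEN green(m)]. ⇒ new: green(m).
Closure: {active(k), bird(k), blue(m), closed(m), cold(k), flagged(k), flies(k), green(m), large(m), locked(k), mammal(k), open(m), penguin(m), ready(k), signed(m), stale(k), swims(m), visible(k), wooden(k)} — 19 facts.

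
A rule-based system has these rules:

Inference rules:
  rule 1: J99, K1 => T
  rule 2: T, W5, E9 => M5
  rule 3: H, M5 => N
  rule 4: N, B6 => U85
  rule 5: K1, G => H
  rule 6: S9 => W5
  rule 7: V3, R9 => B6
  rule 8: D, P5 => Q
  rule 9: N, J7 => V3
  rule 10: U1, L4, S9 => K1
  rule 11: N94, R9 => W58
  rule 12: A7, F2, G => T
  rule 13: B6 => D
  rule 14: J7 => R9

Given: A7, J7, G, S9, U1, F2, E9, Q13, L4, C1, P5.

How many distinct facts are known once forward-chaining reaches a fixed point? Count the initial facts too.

Round 1 — rule 6, rule 10, rule 12, rule 14, derive W5, K1, T, R9.
Round 2 — rule 2, rule 5, derive M5, H.
Round 3 — rule 3, derive N.
Round 4 — rule 9, derive V3.
Round 5 — rule 7, derive B6.
Round 6 — rule 4, rule 13, derive U85, D.
Round 7 — rule 8, derive Q.
Closure: {A7, B6, C1, D, E9, F2, G, H, J7, K1, L4, M5, N, P5, Q, Q13, R9, S9, T, U1, U85, V3, W5} — 23 facts.

23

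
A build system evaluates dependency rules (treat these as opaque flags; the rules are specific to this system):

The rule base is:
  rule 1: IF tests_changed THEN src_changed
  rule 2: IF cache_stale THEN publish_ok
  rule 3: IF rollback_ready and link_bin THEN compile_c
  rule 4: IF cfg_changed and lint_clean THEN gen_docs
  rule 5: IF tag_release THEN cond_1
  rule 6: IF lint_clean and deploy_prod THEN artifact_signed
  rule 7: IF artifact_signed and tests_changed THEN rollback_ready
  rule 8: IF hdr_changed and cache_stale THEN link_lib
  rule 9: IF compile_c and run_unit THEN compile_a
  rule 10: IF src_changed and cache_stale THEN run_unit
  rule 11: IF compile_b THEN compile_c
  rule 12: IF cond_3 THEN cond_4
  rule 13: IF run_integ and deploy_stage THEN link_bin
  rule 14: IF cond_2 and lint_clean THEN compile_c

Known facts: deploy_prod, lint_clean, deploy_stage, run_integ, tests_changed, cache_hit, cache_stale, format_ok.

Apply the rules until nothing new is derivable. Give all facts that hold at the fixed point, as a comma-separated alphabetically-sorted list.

Round 1 — rule 1, rule 2, rule 6, rule 13, derive src_changed, publish_ok, artifact_signed, link_bin.
Round 2 — rule 7, rule 10, derive rollback_ready, run_unit.
Round 3 — rule 3, derive compile_c.
Round 4 — rule 9, derive compile_a.

artifact_signed, cache_hit, cache_stale, compile_a, compile_c, deploy_prod, deploy_stage, format_ok, link_bin, lint_clean, publish_ok, rollback_ready, run_integ, run_unit, src_changed, tests_changed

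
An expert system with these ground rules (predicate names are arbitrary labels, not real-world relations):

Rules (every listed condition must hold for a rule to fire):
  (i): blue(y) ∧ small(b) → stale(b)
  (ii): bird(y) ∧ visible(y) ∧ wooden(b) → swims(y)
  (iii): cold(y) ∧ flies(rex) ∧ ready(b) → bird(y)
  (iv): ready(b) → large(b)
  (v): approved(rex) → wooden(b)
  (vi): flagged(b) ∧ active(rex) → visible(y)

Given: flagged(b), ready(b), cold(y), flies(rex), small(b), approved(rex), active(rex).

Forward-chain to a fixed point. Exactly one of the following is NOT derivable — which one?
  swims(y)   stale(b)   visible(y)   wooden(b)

Round 1: (iii) [cold(y) ∧ flies(rex) ∧ ready(b) → bird(y)]; (iv) [ready(b) → large(b)]; (v) [approved(rex) → wooden(b)]; (vi) [flagged(b) ∧ active(rex) → visible(y)]. New: bird(y), large(b), wooden(b), visible(y).
Round 2: (ii) [bird(y) ∧ visible(y) ∧ wooden(b) → swims(y)]. New: swims(y).
Derived: swims(y) (round 2), wooden(b) (round 1), visible(y) (round 1). stale(b) never appears in any round.

stale(b)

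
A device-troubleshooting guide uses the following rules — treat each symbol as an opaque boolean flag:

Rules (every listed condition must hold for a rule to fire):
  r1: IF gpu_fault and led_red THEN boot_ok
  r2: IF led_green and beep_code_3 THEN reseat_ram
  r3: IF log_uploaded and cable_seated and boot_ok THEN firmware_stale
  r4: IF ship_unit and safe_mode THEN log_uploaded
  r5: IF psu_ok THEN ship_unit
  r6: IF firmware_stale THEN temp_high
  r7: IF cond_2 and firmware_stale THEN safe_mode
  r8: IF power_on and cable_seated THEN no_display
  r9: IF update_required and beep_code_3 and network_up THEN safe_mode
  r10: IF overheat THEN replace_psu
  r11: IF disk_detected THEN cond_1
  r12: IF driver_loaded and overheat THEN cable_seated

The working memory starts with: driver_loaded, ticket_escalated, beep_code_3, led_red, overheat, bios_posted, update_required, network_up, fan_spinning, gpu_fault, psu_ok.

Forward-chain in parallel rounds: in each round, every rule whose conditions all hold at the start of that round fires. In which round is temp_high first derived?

4

Round 1: r1 [IF gpu_fault and led_red THEN boot_ok]; r5 [IF psu_ok THEN ship_unit]; r9 [IF update_required and beep_code_3 and network_up THEN safe_mode]; r10 [IF overheat THEN replace_psu]; r12 [IF driver_loaded and overheat THEN cable_seated]. Adds boot_ok, ship_unit, safe_mode, replace_psu, cable_seated.
Round 2: r4 [IF ship_unit and safe_mode THEN log_uploaded]. Adds log_uploaded.
Round 3: r3 [IF log_uploaded and cable_seated and boot_ok THEN firmware_stale]. Adds firmware_stale.
Round 4: r6 [IF firmware_stale THEN temp_high]. Adds temp_high.
temp_high first appears in round 4.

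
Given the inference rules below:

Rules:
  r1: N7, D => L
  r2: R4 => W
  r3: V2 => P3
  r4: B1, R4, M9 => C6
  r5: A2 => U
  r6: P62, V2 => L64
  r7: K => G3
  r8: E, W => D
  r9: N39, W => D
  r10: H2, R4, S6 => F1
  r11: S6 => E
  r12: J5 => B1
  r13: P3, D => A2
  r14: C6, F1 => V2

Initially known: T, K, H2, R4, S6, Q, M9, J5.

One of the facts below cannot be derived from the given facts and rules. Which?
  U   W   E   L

L

Round 1: r2 [R4 => W]; r7 [K => G3]; r10 [H2, R4, S6 => F1]; r11 [S6 => E]; r12 [J5 => B1]. Adds W, G3, F1, E, B1.
Round 2: r4 [B1, R4, M9 => C6]; r8 [E, W => D]. Adds C6, D.
Round 3: r14 [C6, F1 => V2]. Adds V2.
Round 4: r3 [V2 => P3]. Adds P3.
Round 5: r13 [P3, D => A2]. Adds A2.
Round 6: r5 [A2 => U]. Adds U.
Derived: W (round 1), U (round 6), E (round 1). L never appears in any round.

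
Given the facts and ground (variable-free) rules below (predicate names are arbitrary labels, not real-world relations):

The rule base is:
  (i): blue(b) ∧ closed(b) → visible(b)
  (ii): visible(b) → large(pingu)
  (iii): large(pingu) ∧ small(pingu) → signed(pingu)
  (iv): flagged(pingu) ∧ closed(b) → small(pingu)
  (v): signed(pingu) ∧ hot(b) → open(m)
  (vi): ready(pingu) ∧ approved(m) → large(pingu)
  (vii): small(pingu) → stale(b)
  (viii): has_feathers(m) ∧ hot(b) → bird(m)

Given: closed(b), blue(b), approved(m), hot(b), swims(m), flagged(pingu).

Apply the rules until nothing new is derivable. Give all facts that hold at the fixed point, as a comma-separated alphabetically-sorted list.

Round 1 — (i), (iv), derive visible(b), small(pingu).
Round 2 — (ii), (vii), derive large(pingu), stale(b).
Round 3 — (iii), derive signed(pingu).
Round 4 — (v), derive open(m).

approved(m), blue(b), closed(b), flagged(pingu), hot(b), large(pingu), open(m), signed(pingu), small(pingu), stale(b), swims(m), visible(b)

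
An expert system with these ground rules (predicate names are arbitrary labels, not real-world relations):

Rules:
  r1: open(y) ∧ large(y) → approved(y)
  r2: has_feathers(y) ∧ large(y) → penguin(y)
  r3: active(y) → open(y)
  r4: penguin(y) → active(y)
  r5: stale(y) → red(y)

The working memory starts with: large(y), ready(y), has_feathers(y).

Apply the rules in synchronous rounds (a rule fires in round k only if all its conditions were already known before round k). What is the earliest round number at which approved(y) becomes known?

Round 1: r2 [has_feathers(y) ∧ large(y) → penguin(y)]. Adds penguin(y).
Round 2: r4 [penguin(y) → active(y)]. Adds active(y).
Round 3: r3 [active(y) → open(y)]. Adds open(y).
Round 4: r1 [open(y) ∧ large(y) → approved(y)]. Adds approved(y).
approved(y) first appears in round 4.

4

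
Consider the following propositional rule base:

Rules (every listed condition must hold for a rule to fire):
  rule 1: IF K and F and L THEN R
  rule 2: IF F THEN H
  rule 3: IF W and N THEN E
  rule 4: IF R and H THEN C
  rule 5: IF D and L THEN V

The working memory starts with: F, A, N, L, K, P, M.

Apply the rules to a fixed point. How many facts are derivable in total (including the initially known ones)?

Round 1: rule 1 [IF K and F and L THEN R]; rule 2 [IF F THEN H]. New: R, H.
Round 2: rule 4 [IF R and H THEN C]. New: C.
Closure: {A, C, F, H, K, L, M, N, P, R} — 10 facts.

10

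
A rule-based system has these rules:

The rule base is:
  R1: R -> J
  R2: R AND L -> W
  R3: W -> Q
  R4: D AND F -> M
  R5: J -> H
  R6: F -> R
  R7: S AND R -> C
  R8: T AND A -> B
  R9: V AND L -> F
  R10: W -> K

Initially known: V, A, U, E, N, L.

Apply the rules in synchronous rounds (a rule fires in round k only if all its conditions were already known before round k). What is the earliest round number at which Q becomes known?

Round 1 — R9, derive F.
Round 2 — R6, derive R.
Round 3 — R1, R2, derive J, W.
Round 4 — R3, R5, R10, derive Q, H, K.
Q first appears in round 4.

4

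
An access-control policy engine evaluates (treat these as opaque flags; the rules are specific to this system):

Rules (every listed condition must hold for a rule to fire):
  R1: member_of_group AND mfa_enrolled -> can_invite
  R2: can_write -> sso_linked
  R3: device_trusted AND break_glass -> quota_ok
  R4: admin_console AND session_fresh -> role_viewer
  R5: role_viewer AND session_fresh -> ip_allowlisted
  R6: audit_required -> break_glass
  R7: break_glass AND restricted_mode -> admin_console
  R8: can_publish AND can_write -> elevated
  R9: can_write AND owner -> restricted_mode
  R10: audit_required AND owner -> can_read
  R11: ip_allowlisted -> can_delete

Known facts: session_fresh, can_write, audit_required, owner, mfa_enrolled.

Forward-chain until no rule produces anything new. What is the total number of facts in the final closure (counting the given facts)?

13

Round 1: R2 [can_write -> sso_linked]; R6 [audit_required -> break_glass]; R9 [can_write AND owner -> restricted_mode]; R10 [audit_required AND owner -> can_read]. Adds sso_linked, break_glass, restricted_mode, can_read.
Round 2: R7 [break_glass AND restricted_mode -> admin_console]. Adds admin_console.
Round 3: R4 [admin_console AND session_fresh -> role_viewer]. Adds role_viewer.
Round 4: R5 [role_viewer AND session_fresh -> ip_allowlisted]. Adds ip_allowlisted.
Round 5: R11 [ip_allowlisted -> can_delete]. Adds can_delete.
Closure: {admin_console, audit_required, break_glass, can_delete, can_read, can_write, ip_allowlisted, mfa_enrolled, owner, restricted_mode, role_viewer, session_fresh, sso_linked} — 13 facts.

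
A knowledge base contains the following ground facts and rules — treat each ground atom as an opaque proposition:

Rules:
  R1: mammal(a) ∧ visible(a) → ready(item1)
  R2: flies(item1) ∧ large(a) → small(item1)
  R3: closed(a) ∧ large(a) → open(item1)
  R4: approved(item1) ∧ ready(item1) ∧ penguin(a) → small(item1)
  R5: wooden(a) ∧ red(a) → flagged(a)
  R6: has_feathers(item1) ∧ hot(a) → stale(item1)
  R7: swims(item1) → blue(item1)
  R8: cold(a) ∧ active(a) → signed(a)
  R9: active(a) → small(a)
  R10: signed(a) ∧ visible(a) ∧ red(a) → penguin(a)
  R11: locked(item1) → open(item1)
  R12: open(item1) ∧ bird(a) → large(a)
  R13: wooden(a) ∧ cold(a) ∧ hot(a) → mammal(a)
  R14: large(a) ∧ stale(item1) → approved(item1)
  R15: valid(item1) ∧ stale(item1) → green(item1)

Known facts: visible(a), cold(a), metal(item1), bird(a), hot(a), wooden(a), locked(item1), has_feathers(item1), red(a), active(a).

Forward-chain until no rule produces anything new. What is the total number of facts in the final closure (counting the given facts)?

Round 1: R5 [wooden(a) ∧ red(a) → flagged(a)]; R6 [has_feathers(item1) ∧ hot(a) → stale(item1)]; R8 [cold(a) ∧ active(a) → signed(a)]; R9 [active(a) → small(a)]; R11 [locked(item1) → open(item1)]; R13 [wooden(a) ∧ cold(a) ∧ hot(a) → mammal(a)]. Adds flagged(a), stale(item1), signed(a), small(a), open(item1), mammal(a).
Round 2: R1 [mammal(a) ∧ visible(a) → ready(item1)]; R10 [signed(a) ∧ visible(a) ∧ red(a) → penguin(a)]; R12 [open(item1) ∧ bird(a) → large(a)]. Adds ready(item1), penguin(a), large(a).
Round 3: R14 [large(a) ∧ stale(item1) → approved(item1)]. Adds approved(item1).
Round 4: R4 [approved(item1) ∧ ready(item1) ∧ penguin(a) → small(item1)]. Adds small(item1).
Closure: {active(a), approved(item1), bird(a), cold(a), flagged(a), has_feathers(item1), hot(a), large(a), locked(item1), mammal(a), metal(item1), open(item1), penguin(a), ready(item1), red(a), signed(a), small(a), small(item1), stale(item1), visible(a), wooden(a)} — 21 facts.

21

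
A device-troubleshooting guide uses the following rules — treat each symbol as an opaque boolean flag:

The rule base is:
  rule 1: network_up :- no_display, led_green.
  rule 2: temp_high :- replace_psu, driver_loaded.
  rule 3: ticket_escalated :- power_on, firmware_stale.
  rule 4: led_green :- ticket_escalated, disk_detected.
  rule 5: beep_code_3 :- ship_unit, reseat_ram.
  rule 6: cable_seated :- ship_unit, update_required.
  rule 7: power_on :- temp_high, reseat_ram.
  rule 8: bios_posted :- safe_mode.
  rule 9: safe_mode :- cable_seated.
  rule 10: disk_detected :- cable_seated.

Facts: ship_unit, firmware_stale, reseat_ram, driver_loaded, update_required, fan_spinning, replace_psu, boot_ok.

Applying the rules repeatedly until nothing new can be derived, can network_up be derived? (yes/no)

Round 1 — rule 2, rule 5, rule 6, derive temp_high, beep_code_3, cable_seated.
Round 2 — rule 7, rule 9, rule 10, derive power_on, safe_mode, disk_detected.
Round 3 — rule 3, rule 8, derive ticket_escalated, bios_posted.
Round 4 — rule 4, derive led_green.
Fixed point reached. network_up is concluded only by rule 1; rule 1 needs no_display (never derived).

no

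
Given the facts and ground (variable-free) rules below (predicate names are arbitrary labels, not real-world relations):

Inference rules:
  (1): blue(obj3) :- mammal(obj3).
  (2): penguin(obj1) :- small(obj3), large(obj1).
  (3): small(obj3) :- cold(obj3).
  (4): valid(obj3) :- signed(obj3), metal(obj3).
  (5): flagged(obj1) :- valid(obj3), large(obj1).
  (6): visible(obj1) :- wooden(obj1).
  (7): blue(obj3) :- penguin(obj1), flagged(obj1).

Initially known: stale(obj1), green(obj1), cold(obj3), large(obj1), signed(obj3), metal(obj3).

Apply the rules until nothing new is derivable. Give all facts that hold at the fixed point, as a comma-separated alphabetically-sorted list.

Round 1: (3) [small(obj3) :- cold(obj3).]; (4) [valid(obj3) :- signed(obj3), metal(obj3).]. Adds small(obj3), valid(obj3).
Round 2: (2) [penguin(obj1) :- small(obj3), large(obj1).]; (5) [flagged(obj1) :- valid(obj3), large(obj1).]. Adds penguin(obj1), flagged(obj1).
Round 3: (7) [blue(obj3) :- penguin(obj1), flagged(obj1).]. Adds blue(obj3).

blue(obj3), cold(obj3), flagged(obj1), green(obj1), large(obj1), metal(obj3), penguin(obj1), signed(obj3), small(obj3), stale(obj1), valid(obj3)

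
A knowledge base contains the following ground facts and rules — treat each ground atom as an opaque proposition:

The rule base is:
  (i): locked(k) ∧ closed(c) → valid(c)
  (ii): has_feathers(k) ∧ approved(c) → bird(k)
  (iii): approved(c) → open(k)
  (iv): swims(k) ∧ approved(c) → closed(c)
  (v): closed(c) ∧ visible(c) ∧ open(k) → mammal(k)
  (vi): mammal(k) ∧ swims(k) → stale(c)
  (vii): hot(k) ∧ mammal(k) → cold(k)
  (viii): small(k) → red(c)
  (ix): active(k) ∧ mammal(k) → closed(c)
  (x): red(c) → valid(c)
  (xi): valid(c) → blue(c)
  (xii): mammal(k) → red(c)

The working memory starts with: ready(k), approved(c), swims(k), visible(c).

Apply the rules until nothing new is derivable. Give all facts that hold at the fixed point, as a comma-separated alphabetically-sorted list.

approved(c), blue(c), closed(c), mammal(k), open(k), ready(k), red(c), stale(c), swims(k), valid(c), visible(c)

Round 1 — (iii), (iv), derive open(k), closed(c).
Round 2 — (v), derive mammal(k).
Round 3 — (vi), (xii), derive stale(c), red(c).
Round 4 — (x), derive valid(c).
Round 5 — (xi), derive blue(c).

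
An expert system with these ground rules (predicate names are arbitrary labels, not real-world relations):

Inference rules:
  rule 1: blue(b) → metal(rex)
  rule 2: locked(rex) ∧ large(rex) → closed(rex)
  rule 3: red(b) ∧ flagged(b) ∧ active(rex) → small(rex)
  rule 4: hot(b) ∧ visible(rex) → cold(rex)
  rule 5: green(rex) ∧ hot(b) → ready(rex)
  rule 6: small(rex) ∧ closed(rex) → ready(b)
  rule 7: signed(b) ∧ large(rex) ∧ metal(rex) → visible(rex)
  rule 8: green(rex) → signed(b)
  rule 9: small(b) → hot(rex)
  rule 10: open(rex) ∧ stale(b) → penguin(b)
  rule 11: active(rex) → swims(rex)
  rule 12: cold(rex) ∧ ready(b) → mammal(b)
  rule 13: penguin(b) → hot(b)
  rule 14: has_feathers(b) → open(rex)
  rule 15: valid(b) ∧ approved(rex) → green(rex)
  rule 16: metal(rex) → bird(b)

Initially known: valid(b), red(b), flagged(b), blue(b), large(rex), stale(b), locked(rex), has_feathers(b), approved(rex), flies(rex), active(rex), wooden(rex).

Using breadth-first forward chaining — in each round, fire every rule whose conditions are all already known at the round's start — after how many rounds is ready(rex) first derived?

4

Round 1 — rule 1, rule 2, rule 3, rule 11, rule 14, rule 15, derive metal(rex), closed(rex), small(rex), swims(rex), open(rex), green(rex).
Round 2 — rule 6, rule 8, rule 10, rule 16, derive ready(b), signed(b), penguin(b), bird(b).
Round 3 — rule 7, rule 13, derive visible(rex), hot(b).
Round 4 — rule 4, rule 5, derive cold(rex), ready(rex).
ready(rex) first appears in round 4.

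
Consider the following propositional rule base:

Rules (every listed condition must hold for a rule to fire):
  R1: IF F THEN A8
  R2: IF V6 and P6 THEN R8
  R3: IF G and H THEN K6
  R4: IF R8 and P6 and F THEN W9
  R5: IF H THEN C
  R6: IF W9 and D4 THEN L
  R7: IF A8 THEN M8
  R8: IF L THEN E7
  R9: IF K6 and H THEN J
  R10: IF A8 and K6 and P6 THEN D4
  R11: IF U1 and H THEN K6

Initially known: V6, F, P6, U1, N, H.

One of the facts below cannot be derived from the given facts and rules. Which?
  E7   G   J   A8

Round 1: R1 [IF F THEN A8]; R2 [IF V6 and P6 THEN R8]; R5 [IF H THEN C]; R11 [IF U1 and H THEN K6]. New: A8, R8, C, K6.
Round 2: R4 [IF R8 and P6 and F THEN W9]; R7 [IF A8 THEN M8]; R9 [IF K6 and H THEN J]; R10 [IF A8 and K6 and P6 THEN D4]. New: W9, M8, J, D4.
Round 3: R6 [IF W9 and D4 THEN L]. New: L.
Round 4: R8 [IF L THEN E7]. New: E7.
Derived: J (round 2), A8 (round 1), E7 (round 4). G never appears in any round.

G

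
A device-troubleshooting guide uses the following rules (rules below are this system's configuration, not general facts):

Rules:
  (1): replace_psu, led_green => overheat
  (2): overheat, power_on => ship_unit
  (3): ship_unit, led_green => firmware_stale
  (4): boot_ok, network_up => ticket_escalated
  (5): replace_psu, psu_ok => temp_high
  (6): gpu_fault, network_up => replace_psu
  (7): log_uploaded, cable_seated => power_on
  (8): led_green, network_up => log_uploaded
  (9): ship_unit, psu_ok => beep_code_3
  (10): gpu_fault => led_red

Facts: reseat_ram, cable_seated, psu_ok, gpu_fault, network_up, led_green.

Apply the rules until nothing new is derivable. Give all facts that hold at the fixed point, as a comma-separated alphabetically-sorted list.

[1] (6) [gpu_fault, network_up => replace_psu]; (8) [led_green, network_up => log_uploaded]; (10) [gpu_fault => led_red]. ⇒ new: replace_psu, log_uploaded, led_red.
[2] (1) [replace_psu, led_green => overheat]; (5) [replace_psu, psu_ok => temp_high]; (7) [log_uploaded, cable_seated => power_on]. ⇒ new: overheat, temp_high, power_on.
[3] (2) [overheat, power_on => ship_unit]. ⇒ new: ship_unit.
[4] (3) [ship_unit, led_green => firmware_stale]; (9) [ship_unit, psu_ok => beep_code_3]. ⇒ new: firmware_stale, beep_code_3.

beep_code_3, cable_seated, firmware_stale, gpu_fault, led_green, led_red, log_uploaded, network_up, overheat, power_on, psu_ok, replace_psu, reseat_ram, ship_unit, temp_high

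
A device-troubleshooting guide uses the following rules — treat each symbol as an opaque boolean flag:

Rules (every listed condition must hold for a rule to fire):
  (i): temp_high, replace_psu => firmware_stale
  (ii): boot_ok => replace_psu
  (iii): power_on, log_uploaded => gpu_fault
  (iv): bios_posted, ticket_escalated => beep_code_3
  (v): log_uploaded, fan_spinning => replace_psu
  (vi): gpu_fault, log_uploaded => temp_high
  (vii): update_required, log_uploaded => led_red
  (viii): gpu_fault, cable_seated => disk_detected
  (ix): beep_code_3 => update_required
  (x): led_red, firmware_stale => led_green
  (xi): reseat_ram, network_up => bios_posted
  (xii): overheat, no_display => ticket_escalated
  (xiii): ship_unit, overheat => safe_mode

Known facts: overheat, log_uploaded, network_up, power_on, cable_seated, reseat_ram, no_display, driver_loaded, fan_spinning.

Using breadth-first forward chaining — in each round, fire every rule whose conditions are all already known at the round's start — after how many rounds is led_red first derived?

4

Round 1: (iii) [power_on, log_uploaded => gpu_fault]; (v) [log_uploaded, fan_spinning => replace_psu]; (xi) [reseat_ram, network_up => bios_posted]; (xii) [overheat, no_display => ticket_escalated]. Adds gpu_fault, replace_psu, bios_posted, ticket_escalated.
Round 2: (iv) [bios_posted, ticket_escalated => beep_code_3]; (vi) [gpu_fault, log_uploaded => temp_high]; (viii) [gpu_fault, cable_seated => disk_detected]. Adds beep_code_3, temp_high, disk_detected.
Round 3: (i) [temp_high, replace_psu => firmware_stale]; (ix) [beep_code_3 => update_required]. Adds firmware_stale, update_required.
Round 4: (vii) [update_required, log_uploaded => led_red]. Adds led_red.
led_red first appears in round 4.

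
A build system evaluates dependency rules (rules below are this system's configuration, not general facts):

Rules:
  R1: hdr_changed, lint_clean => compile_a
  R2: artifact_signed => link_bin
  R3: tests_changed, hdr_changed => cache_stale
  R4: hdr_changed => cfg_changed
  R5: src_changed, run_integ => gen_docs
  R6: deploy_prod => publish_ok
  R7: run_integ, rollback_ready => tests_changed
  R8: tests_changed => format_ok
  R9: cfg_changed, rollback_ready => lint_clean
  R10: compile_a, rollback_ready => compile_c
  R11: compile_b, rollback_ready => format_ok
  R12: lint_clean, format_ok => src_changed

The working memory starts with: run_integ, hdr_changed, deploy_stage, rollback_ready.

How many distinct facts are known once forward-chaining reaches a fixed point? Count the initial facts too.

Round 1 — R4, R7, derive cfg_changed, tests_changed.
Round 2 — R3, R8, R9, derive cache_stale, format_ok, lint_clean.
Round 3 — R1, R12, derive compile_a, src_changed.
Round 4 — R5, R10, derive gen_docs, compile_c.
Closure: {cache_stale, cfg_changed, compile_a, compile_c, deploy_stage, format_ok, gen_docs, hdr_changed, lint_clean, rollback_ready, run_integ, src_changed, tests_changed} — 13 facts.

13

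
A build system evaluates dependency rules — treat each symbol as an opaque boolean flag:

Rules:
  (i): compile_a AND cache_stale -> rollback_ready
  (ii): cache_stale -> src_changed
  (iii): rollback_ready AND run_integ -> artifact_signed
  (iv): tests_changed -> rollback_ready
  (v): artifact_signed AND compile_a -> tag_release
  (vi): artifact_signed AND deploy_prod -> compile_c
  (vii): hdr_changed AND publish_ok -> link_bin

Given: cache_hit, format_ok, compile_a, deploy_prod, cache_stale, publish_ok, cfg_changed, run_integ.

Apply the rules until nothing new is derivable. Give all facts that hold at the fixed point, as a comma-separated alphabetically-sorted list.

Round 1 fires (i), (ii), giving rollback_ready, src_changed.
Round 2 fires (iii), giving artifact_signed.
Round 3 fires (v), (vi), giving tag_release, compile_c.

artifact_signed, cache_hit, cache_stale, cfg_changed, compile_a, compile_c, deploy_prod, format_ok, publish_ok, rollback_ready, run_integ, src_changed, tag_release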